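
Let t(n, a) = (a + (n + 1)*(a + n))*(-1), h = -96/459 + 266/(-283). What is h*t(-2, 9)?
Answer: 99508/43299 ≈ 2.2982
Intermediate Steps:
h = -49754/43299 (h = -96*1/459 + 266*(-1/283) = -32/153 - 266/283 = -49754/43299 ≈ -1.1491)
t(n, a) = -a - (1 + n)*(a + n) (t(n, a) = (a + (1 + n)*(a + n))*(-1) = -a - (1 + n)*(a + n))
h*t(-2, 9) = -49754*(-1*(-2) - 1*(-2)² - 2*9 - 1*9*(-2))/43299 = -49754*(2 - 1*4 - 18 + 18)/43299 = -49754*(2 - 4 - 18 + 18)/43299 = -49754/43299*(-2) = 99508/43299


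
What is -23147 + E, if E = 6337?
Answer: -16810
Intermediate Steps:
-23147 + E = -23147 + 6337 = -16810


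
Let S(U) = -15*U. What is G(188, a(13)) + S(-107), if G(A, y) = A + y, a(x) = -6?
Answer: 1787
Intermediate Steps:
G(188, a(13)) + S(-107) = (188 - 6) - 15*(-107) = 182 + 1605 = 1787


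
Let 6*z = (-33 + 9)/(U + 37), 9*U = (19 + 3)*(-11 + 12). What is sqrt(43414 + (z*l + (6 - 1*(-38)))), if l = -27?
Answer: sqrt(5477139510)/355 ≈ 208.47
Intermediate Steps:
U = 22/9 (U = ((19 + 3)*(-11 + 12))/9 = (22*1)/9 = (1/9)*22 = 22/9 ≈ 2.4444)
z = -36/355 (z = ((-33 + 9)/(22/9 + 37))/6 = (-24/355/9)/6 = (-24*9/355)/6 = (1/6)*(-216/355) = -36/355 ≈ -0.10141)
sqrt(43414 + (z*l + (6 - 1*(-38)))) = sqrt(43414 + (-36/355*(-27) + (6 - 1*(-38)))) = sqrt(43414 + (972/355 + (6 + 38))) = sqrt(43414 + (972/355 + 44)) = sqrt(43414 + 16592/355) = sqrt(15428562/355) = sqrt(5477139510)/355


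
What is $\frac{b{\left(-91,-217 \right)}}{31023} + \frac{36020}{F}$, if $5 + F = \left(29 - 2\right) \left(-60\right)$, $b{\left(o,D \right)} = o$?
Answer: $- \frac{223519267}{10082475} \approx -22.169$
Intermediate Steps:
$F = -1625$ ($F = -5 + \left(29 - 2\right) \left(-60\right) = -5 + 27 \left(-60\right) = -5 - 1620 = -1625$)
$\frac{b{\left(-91,-217 \right)}}{31023} + \frac{36020}{F} = - \frac{91}{31023} + \frac{36020}{-1625} = \left(-91\right) \frac{1}{31023} + 36020 \left(- \frac{1}{1625}\right) = - \frac{91}{31023} - \frac{7204}{325} = - \frac{223519267}{10082475}$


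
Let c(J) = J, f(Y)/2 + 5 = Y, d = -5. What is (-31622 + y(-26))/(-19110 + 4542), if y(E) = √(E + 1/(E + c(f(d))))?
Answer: 15811/7284 - I*√6118/223376 ≈ 2.1706 - 0.00035016*I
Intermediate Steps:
f(Y) = -10 + 2*Y
y(E) = √(E + 1/(-20 + E)) (y(E) = √(E + 1/(E + (-10 + 2*(-5)))) = √(E + 1/(E + (-10 - 10))) = √(E + 1/(E - 20)) = √(E + 1/(-20 + E)))
(-31622 + y(-26))/(-19110 + 4542) = (-31622 + √((1 - 26*(-20 - 26))/(-20 - 26)))/(-19110 + 4542) = (-31622 + √((1 - 26*(-46))/(-46)))/(-14568) = (-31622 + √(-(1 + 1196)/46))*(-1/14568) = (-31622 + √(-1/46*1197))*(-1/14568) = (-31622 + √(-1197/46))*(-1/14568) = (-31622 + 3*I*√6118/46)*(-1/14568) = 15811/7284 - I*√6118/223376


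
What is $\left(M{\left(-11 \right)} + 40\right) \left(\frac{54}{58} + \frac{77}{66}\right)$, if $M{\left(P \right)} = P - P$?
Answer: $\frac{7300}{87} \approx 83.908$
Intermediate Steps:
$M{\left(P \right)} = 0$
$\left(M{\left(-11 \right)} + 40\right) \left(\frac{54}{58} + \frac{77}{66}\right) = \left(0 + 40\right) \left(\frac{54}{58} + \frac{77}{66}\right) = 40 \left(54 \cdot \frac{1}{58} + 77 \cdot \frac{1}{66}\right) = 40 \left(\frac{27}{29} + \frac{7}{6}\right) = 40 \cdot \frac{365}{174} = \frac{7300}{87}$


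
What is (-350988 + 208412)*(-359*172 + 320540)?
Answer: -36897528192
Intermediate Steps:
(-350988 + 208412)*(-359*172 + 320540) = -142576*(-61748 + 320540) = -142576*258792 = -36897528192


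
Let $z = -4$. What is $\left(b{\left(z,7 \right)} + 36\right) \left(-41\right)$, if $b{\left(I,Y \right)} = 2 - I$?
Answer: $-1722$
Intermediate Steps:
$\left(b{\left(z,7 \right)} + 36\right) \left(-41\right) = \left(\left(2 - -4\right) + 36\right) \left(-41\right) = \left(\left(2 + 4\right) + 36\right) \left(-41\right) = \left(6 + 36\right) \left(-41\right) = 42 \left(-41\right) = -1722$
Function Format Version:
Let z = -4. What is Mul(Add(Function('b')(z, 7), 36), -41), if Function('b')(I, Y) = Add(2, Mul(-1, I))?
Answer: -1722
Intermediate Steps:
Mul(Add(Function('b')(z, 7), 36), -41) = Mul(Add(Add(2, Mul(-1, -4)), 36), -41) = Mul(Add(Add(2, 4), 36), -41) = Mul(Add(6, 36), -41) = Mul(42, -41) = -1722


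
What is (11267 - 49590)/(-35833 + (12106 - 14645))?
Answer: 38323/38372 ≈ 0.99872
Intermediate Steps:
(11267 - 49590)/(-35833 + (12106 - 14645)) = -38323/(-35833 - 2539) = -38323/(-38372) = -38323*(-1/38372) = 38323/38372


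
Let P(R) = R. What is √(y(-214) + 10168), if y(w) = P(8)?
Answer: 8*√159 ≈ 100.88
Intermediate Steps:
y(w) = 8
√(y(-214) + 10168) = √(8 + 10168) = √10176 = 8*√159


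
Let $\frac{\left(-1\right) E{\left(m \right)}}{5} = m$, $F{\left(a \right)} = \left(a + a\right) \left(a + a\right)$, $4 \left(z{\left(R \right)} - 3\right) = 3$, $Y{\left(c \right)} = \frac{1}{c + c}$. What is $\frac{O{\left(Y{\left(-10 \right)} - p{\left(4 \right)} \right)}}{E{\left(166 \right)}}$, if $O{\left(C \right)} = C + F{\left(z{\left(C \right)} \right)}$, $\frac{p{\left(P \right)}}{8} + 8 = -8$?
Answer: $- \frac{921}{4150} \approx -0.22193$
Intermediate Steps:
$Y{\left(c \right)} = \frac{1}{2 c}$
$z{\left(R \right)} = \frac{15}{4}$ ($z{\left(R \right)} = 3 + \frac{1}{4} \cdot 3 = 3 + \frac{3}{4} = \frac{15}{4}$)
$F{\left(a \right)} = 4 a^{2}$ ($F{\left(a \right)} = 2 a 2 a = 4 a^{2}$)
$p{\left(P \right)} = -128$ ($p{\left(P \right)} = -64 + 8 \left(-8\right) = -64 - 64 = -128$)
$E{\left(m \right)} = - 5 m$
$O{\left(C \right)} = \frac{225}{4} + C$ ($O{\left(C \right)} = C + 4 \left(\frac{15}{4}\right)^{2} = C + 4 \cdot \frac{225}{16} = C + \frac{225}{4} = \frac{225}{4} + C$)
$\frac{O{\left(Y{\left(-10 \right)} - p{\left(4 \right)} \right)}}{E{\left(166 \right)}} = \frac{\frac{225}{4} + \left(\frac{1}{2 \left(-10\right)} - -128\right)}{\left(-5\right) 166} = \frac{\frac{225}{4} + \left(\frac{1}{2} \left(- \frac{1}{10}\right) + 128\right)}{-830} = \left(\frac{225}{4} + \left(- \frac{1}{20} + 128\right)\right) \left(- \frac{1}{830}\right) = \left(\frac{225}{4} + \frac{2559}{20}\right) \left(- \frac{1}{830}\right) = \frac{921}{5} \left(- \frac{1}{830}\right) = - \frac{921}{4150}$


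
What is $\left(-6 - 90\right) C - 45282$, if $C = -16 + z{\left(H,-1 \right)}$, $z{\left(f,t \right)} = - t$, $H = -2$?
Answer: $-43842$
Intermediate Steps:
$C = -15$ ($C = -16 - -1 = -16 + 1 = -15$)
$\left(-6 - 90\right) C - 45282 = \left(-6 - 90\right) \left(-15\right) - 45282 = \left(-96\right) \left(-15\right) - 45282 = 1440 - 45282 = -43842$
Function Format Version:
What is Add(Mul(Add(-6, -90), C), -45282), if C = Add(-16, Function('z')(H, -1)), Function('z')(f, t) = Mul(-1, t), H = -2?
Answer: -43842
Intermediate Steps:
C = -15 (C = Add(-16, Mul(-1, -1)) = Add(-16, 1) = -15)
Add(Mul(Add(-6, -90), C), -45282) = Add(Mul(Add(-6, -90), -15), -45282) = Add(Mul(-96, -15), -45282) = Add(1440, -45282) = -43842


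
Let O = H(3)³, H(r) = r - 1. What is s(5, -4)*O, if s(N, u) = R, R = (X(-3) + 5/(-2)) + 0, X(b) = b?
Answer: -44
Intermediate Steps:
H(r) = -1 + r
R = -11/2 (R = (-3 + 5/(-2)) + 0 = (-3 + 5*(-½)) + 0 = (-3 - 5/2) + 0 = -11/2 + 0 = -11/2 ≈ -5.5000)
s(N, u) = -11/2
O = 8 (O = (-1 + 3)³ = 2³ = 8)
s(5, -4)*O = -11/2*8 = -44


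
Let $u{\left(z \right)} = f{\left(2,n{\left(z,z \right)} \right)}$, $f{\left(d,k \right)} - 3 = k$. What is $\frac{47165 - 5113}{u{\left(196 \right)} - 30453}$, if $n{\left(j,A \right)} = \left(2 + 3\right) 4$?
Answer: $- \frac{21026}{15215} \approx -1.3819$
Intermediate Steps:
$n{\left(j,A \right)} = 20$ ($n{\left(j,A \right)} = 5 \cdot 4 = 20$)
$f{\left(d,k \right)} = 3 + k$
$u{\left(z \right)} = 23$ ($u{\left(z \right)} = 3 + 20 = 23$)
$\frac{47165 - 5113}{u{\left(196 \right)} - 30453} = \frac{47165 - 5113}{23 - 30453} = \frac{42052}{-30430} = 42052 \left(- \frac{1}{30430}\right) = - \frac{21026}{15215}$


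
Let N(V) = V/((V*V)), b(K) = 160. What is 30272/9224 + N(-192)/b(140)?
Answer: 116243327/35420160 ≈ 3.2818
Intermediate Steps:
N(V) = 1/V (N(V) = V/(V²) = V/V² = 1/V)
30272/9224 + N(-192)/b(140) = 30272/9224 + 1/(-192*160) = 30272*(1/9224) - 1/192*1/160 = 3784/1153 - 1/30720 = 116243327/35420160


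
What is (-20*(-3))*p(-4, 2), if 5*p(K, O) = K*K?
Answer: 192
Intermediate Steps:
p(K, O) = K²/5 (p(K, O) = (K*K)/5 = K²/5)
(-20*(-3))*p(-4, 2) = (-20*(-3))*((⅕)*(-4)²) = 60*((⅕)*16) = 60*(16/5) = 192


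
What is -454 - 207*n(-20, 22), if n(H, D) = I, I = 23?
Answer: -5215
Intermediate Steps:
n(H, D) = 23
-454 - 207*n(-20, 22) = -454 - 207*23 = -454 - 4761 = -5215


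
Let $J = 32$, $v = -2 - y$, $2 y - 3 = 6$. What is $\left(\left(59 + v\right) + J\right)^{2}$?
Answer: $\frac{28561}{4} \approx 7140.3$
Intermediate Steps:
$y = \frac{9}{2}$ ($y = \frac{3}{2} + \frac{1}{2} \cdot 6 = \frac{3}{2} + 3 = \frac{9}{2} \approx 4.5$)
$v = - \frac{13}{2}$ ($v = -2 - \frac{9}{2} = - \frac{13}{2} \approx -6.5$)
$\left(\left(59 + v\right) + J\right)^{2} = \left(\left(59 - \frac{13}{2}\right) + 32\right)^{2} = \left(\frac{105}{2} + 32\right)^{2} = \left(\frac{169}{2}\right)^{2} = \frac{28561}{4}$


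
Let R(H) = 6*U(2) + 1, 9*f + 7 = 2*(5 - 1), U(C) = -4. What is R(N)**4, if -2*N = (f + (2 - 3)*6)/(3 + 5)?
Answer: 279841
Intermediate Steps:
f = 1/9 (f = -7/9 + (2*(5 - 1))/9 = -7/9 + (2*4)/9 = -7/9 + (1/9)*8 = -7/9 + 8/9 = 1/9 ≈ 0.11111)
N = 53/144 (N = -(1/9 + (2 - 3)*6)/(2*(3 + 5)) = -(1/9 - 1*6)/(2*8) = -(1/9 - 6)/(2*8) = -(-53)/(18*8) = -1/2*(-53/72) = 53/144 ≈ 0.36806)
R(H) = -23 (R(H) = 6*(-4) + 1 = -24 + 1 = -23)
R(N)**4 = (-23)**4 = 279841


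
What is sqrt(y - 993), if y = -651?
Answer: 2*I*sqrt(411) ≈ 40.546*I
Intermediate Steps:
sqrt(y - 993) = sqrt(-651 - 993) = sqrt(-1644) = 2*I*sqrt(411)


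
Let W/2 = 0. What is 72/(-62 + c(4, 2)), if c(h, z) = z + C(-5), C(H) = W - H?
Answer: -72/55 ≈ -1.3091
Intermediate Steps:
W = 0 (W = 2*0 = 0)
C(H) = -H (C(H) = 0 - H = -H)
c(h, z) = 5 + z (c(h, z) = z - 1*(-5) = z + 5 = 5 + z)
72/(-62 + c(4, 2)) = 72/(-62 + (5 + 2)) = 72/(-62 + 7) = 72/(-55) = -1/55*72 = -72/55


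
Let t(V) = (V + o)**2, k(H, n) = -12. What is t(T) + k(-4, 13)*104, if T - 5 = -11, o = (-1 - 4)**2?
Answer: -887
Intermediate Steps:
o = 25 (o = (-5)**2 = 25)
T = -6 (T = 5 - 11 = -6)
t(V) = (25 + V)**2 (t(V) = (V + 25)**2 = (25 + V)**2)
t(T) + k(-4, 13)*104 = (25 - 6)**2 - 12*104 = 19**2 - 1248 = 361 - 1248 = -887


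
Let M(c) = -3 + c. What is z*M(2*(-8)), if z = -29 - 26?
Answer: 1045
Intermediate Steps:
z = -55
z*M(2*(-8)) = -55*(-3 + 2*(-8)) = -55*(-3 - 16) = -55*(-19) = 1045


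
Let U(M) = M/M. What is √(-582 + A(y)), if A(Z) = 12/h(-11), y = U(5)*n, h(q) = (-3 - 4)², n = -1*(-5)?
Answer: I*√28506/7 ≈ 24.12*I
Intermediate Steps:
n = 5
h(q) = 49 (h(q) = (-7)² = 49)
U(M) = 1
y = 5 (y = 1*5 = 5)
A(Z) = 12/49
√(-582 + A(y)) = √(-582 + 12/49) = √(-28506/49) = I*√28506/7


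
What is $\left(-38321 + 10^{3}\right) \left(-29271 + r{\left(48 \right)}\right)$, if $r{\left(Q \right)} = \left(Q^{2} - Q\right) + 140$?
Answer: $1003001875$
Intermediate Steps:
$r{\left(Q \right)} = 140 + Q^{2} - Q$
$\left(-38321 + 10^{3}\right) \left(-29271 + r{\left(48 \right)}\right) = \left(-38321 + 10^{3}\right) \left(-29271 + \left(140 + 48^{2} - 48\right)\right) = \left(-38321 + 1000\right) \left(-29271 + \left(140 + 2304 - 48\right)\right) = - 37321 \left(-29271 + 2396\right) = \left(-37321\right) \left(-26875\right) = 1003001875$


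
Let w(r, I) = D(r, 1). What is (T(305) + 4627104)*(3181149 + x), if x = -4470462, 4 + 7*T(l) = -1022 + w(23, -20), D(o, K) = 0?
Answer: -41759174541726/7 ≈ -5.9656e+12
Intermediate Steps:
w(r, I) = 0
T(l) = -1026/7 (T(l) = -4/7 + (-1022 + 0)/7 = -4/7 + (⅐)*(-1022) = -4/7 - 146 = -1026/7)
(T(305) + 4627104)*(3181149 + x) = (-1026/7 + 4627104)*(3181149 - 4470462) = (32388702/7)*(-1289313) = -41759174541726/7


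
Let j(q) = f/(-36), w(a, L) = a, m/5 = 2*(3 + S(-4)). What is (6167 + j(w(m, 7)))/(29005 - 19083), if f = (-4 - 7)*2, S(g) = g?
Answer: 111017/178596 ≈ 0.62161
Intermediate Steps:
f = -22 (f = -11*2 = -22)
m = -10 (m = 5*(2*(3 - 4)) = 5*(2*(-1)) = 5*(-2) = -10)
j(q) = 11/18 (j(q) = -22/(-36) = -22*(-1/36) = 11/18)
(6167 + j(w(m, 7)))/(29005 - 19083) = (6167 + 11/18)/(29005 - 19083) = (111017/18)/9922 = (111017/18)*(1/9922) = 111017/178596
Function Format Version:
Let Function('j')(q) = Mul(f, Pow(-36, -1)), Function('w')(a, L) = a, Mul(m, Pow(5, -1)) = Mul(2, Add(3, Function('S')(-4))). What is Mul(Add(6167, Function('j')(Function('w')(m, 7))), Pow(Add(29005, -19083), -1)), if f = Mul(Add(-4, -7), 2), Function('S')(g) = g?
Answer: Rational(111017, 178596) ≈ 0.62161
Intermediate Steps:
f = -22 (f = Mul(-11, 2) = -22)
m = -10 (m = Mul(5, Mul(2, Add(3, -4))) = Mul(5, Mul(2, -1)) = Mul(5, -2) = -10)
Function('j')(q) = Rational(11, 18) (Function('j')(q) = Mul(-22, Pow(-36, -1)) = Mul(-22, Rational(-1, 36)) = Rational(11, 18))
Mul(Add(6167, Function('j')(Function('w')(m, 7))), Pow(Add(29005, -19083), -1)) = Mul(Add(6167, Rational(11, 18)), Pow(Add(29005, -19083), -1)) = Mul(Rational(111017, 18), Pow(9922, -1)) = Mul(Rational(111017, 18), Rational(1, 9922)) = Rational(111017, 178596)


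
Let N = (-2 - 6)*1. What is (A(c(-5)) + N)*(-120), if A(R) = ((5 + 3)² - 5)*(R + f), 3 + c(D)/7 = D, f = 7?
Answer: 347880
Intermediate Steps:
N = -8 (N = -8*1 = -8)
c(D) = -21 + 7*D
A(R) = 413 + 59*R (A(R) = ((5 + 3)² - 5)*(R + 7) = (8² - 5)*(7 + R) = (64 - 5)*(7 + R) = 59*(7 + R) = 413 + 59*R)
(A(c(-5)) + N)*(-120) = ((413 + 59*(-21 + 7*(-5))) - 8)*(-120) = ((413 + 59*(-21 - 35)) - 8)*(-120) = ((413 + 59*(-56)) - 8)*(-120) = ((413 - 3304) - 8)*(-120) = (-2891 - 8)*(-120) = -2899*(-120) = 347880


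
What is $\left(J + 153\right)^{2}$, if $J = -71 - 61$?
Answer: $441$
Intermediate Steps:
$J = -132$ ($J = -71 - 61 = -132$)
$\left(J + 153\right)^{2} = \left(-132 + 153\right)^{2} = 21^{2} = 441$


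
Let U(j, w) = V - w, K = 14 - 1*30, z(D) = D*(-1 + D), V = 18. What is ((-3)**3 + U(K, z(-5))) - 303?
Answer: -342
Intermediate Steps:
K = -16 (K = 14 - 30 = -16)
U(j, w) = 18 - w
((-3)**3 + U(K, z(-5))) - 303 = ((-3)**3 + (18 - (-5)*(-1 - 5))) - 303 = (-27 + (18 - (-5)*(-6))) - 303 = (-27 + (18 - 1*30)) - 303 = (-27 + (18 - 30)) - 303 = (-27 - 12) - 303 = -39 - 303 = -342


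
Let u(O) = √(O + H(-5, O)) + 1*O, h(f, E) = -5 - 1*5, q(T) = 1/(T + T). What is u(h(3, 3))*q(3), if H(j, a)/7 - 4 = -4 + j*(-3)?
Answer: -5/3 + √95/6 ≈ -0.042201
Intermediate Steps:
H(j, a) = -21*j (H(j, a) = 28 + 7*(-4 + j*(-3)) = 28 + 7*(-4 - 3*j) = 28 + (-28 - 21*j) = -21*j)
q(T) = 1/(2*T)
h(f, E) = -10 (h(f, E) = -5 - 5 = -10)
u(O) = O + √(105 + O) (u(O) = √(O - 21*(-5)) + 1*O = √(O + 105) + O = √(105 + O) + O = O + √(105 + O))
u(h(3, 3))*q(3) = (-10 + √(105 - 10))*((½)/3) = (-10 + √95)*((½)*(⅓)) = (-10 + √95)*(⅙) = -5/3 + √95/6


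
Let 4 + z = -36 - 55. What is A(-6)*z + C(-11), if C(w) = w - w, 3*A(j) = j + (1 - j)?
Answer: -95/3 ≈ -31.667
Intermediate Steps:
z = -95 (z = -4 + (-36 - 55) = -4 - 91 = -95)
A(j) = ⅓ (A(j) = (j + (1 - j))/3 = (⅓)*1 = ⅓)
C(w) = 0
A(-6)*z + C(-11) = (⅓)*(-95) + 0 = -95/3 + 0 = -95/3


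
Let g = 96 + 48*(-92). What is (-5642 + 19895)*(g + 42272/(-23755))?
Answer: -307991616/5 ≈ -6.1598e+7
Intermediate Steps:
g = -4320 (g = 96 - 4416 = -4320)
(-5642 + 19895)*(g + 42272/(-23755)) = (-5642 + 19895)*(-4320 + 42272/(-23755)) = 14253*(-4320 + 42272*(-1/23755)) = 14253*(-4320 - 42272/23755) = 14253*(-102663872/23755) = -307991616/5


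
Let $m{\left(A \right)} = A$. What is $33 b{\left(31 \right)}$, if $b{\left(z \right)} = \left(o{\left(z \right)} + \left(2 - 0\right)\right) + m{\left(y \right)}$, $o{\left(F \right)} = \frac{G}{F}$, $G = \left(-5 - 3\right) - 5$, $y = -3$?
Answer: $- \frac{1452}{31} \approx -46.839$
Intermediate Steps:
$G = -13$ ($G = -8 - 5 = -13$)
$o{\left(F \right)} = - \frac{13}{F}$
$b{\left(z \right)} = -1 - \frac{13}{z}$ ($b{\left(z \right)} = \left(- \frac{13}{z} + \left(2 - 0\right)\right) - 3 = \left(- \frac{13}{z} + \left(2 + 0\right)\right) - 3 = \left(- \frac{13}{z} + 2\right) - 3 = \left(2 - \frac{13}{z}\right) - 3 = -1 - \frac{13}{z}$)
$33 b{\left(31 \right)} = 33 \frac{-13 - 31}{31} = 33 \cdot \frac{1}{31} \left(-44\right) = 33 \left(- \frac{44}{31}\right) = - \frac{1452}{31}$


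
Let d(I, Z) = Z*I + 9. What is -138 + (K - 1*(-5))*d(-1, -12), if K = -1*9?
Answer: -222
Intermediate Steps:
K = -9
d(I, Z) = 9 + I*Z (d(I, Z) = I*Z + 9 = 9 + I*Z)
-138 + (K - 1*(-5))*d(-1, -12) = -138 + (-9 - 1*(-5))*(9 - 1*(-12)) = -138 + (-9 + 5)*(9 + 12) = -138 - 4*21 = -138 - 84 = -222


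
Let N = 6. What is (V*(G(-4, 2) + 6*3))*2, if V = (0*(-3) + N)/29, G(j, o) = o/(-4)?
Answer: 210/29 ≈ 7.2414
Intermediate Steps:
G(j, o) = -o/4 (G(j, o) = o*(-1/4) = -o/4)
V = 6/29 (V = (0*(-3) + 6)/29 = (0 + 6)*(1/29) = 6*(1/29) = 6/29 ≈ 0.20690)
(V*(G(-4, 2) + 6*3))*2 = (6*(-1/4*2 + 6*3)/29)*2 = (6*(-1/2 + 18)/29)*2 = ((6/29)*(35/2))*2 = (105/29)*2 = 210/29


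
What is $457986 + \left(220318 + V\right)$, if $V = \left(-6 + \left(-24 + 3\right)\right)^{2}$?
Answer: $679033$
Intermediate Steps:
$V = 729$ ($V = \left(-6 - 21\right)^{2} = \left(-27\right)^{2} = 729$)
$457986 + \left(220318 + V\right) = 457986 + \left(220318 + 729\right) = 457986 + 221047 = 679033$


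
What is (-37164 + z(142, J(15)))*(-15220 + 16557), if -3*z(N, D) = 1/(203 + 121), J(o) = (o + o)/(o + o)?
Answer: -48296997833/972 ≈ -4.9688e+7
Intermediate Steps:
J(o) = 1 (J(o) = (2*o)/((2*o)) = (2*o)*(1/(2*o)) = 1)
z(N, D) = -1/972 (z(N, D) = -1/(3*(203 + 121)) = -⅓/324 = -⅓*1/324 = -1/972)
(-37164 + z(142, J(15)))*(-15220 + 16557) = (-37164 - 1/972)*(-15220 + 16557) = -36123409/972*1337 = -48296997833/972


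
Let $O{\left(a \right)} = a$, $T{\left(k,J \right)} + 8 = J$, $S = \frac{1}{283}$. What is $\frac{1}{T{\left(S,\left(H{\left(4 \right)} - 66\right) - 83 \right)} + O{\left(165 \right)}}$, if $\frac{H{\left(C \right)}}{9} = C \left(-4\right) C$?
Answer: $- \frac{1}{568} \approx -0.0017606$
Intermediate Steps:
$H{\left(C \right)} = - 36 C^{2}$ ($H{\left(C \right)} = 9 C \left(-4\right) C = 9 - 4 C C = 9 \left(- 4 C^{2}\right) = - 36 C^{2}$)
$S = \frac{1}{283} \approx 0.0035336$
$T{\left(k,J \right)} = -8 + J$
$\frac{1}{T{\left(S,\left(H{\left(4 \right)} - 66\right) - 83 \right)} + O{\left(165 \right)}} = \frac{1}{\left(-8 - \left(149 + 576\right)\right) + 165} = \frac{1}{\left(-8 - 725\right) + 165} = \frac{1}{-733 + 165} = \frac{1}{-568} = - \frac{1}{568}$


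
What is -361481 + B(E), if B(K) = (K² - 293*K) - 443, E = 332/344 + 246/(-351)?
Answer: -36650409098969/101243844 ≈ -3.6200e+5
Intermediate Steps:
E = 2659/10062 (E = 332*(1/344) + 246*(-1/351) = 83/86 - 82/117 = 2659/10062 ≈ 0.26426)
B(K) = -443 + K² - 293*K
-361481 + B(E) = -361481 + (-443 + (2659/10062)² - 293*2659/10062) = -361481 + (-443 + 7070281/101243844 - 779087/10062) = -361481 - 52683126005/101243844 = -36650409098969/101243844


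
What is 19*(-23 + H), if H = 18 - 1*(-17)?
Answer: 228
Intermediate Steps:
H = 35 (H = 18 + 17 = 35)
19*(-23 + H) = 19*(-23 + 35) = 19*12 = 228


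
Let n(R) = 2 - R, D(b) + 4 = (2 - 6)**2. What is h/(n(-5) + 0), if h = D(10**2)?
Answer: 12/7 ≈ 1.7143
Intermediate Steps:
D(b) = 12 (D(b) = -4 + (2 - 6)**2 = -4 + (-4)**2 = -4 + 16 = 12)
h = 12
h/(n(-5) + 0) = 12/((2 - 1*(-5)) + 0) = 12/((2 + 5) + 0) = 12/(7 + 0) = 12/7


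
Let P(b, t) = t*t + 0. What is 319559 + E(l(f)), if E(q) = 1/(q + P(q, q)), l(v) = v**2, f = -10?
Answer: 3227545901/10100 ≈ 3.1956e+5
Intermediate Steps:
P(b, t) = t**2 (P(b, t) = t**2 + 0 = t**2)
E(q) = 1/(q + q**2)
319559 + E(l(f)) = 319559 + 1/(((-10)**2)*(1 + (-10)**2)) = 319559 + 1/(100*(1 + 100)) = 319559 + (1/100)/101 = 319559 + (1/100)*(1/101) = 319559 + 1/10100 = 3227545901/10100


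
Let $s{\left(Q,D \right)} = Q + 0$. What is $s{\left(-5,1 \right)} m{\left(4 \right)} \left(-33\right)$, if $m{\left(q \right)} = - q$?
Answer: $-660$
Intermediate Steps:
$s{\left(Q,D \right)} = Q$
$s{\left(-5,1 \right)} m{\left(4 \right)} \left(-33\right) = - 5 \left(\left(-1\right) 4\right) \left(-33\right) = \left(-5\right) \left(-4\right) \left(-33\right) = 20 \left(-33\right) = -660$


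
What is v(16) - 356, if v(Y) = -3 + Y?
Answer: -343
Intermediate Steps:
v(16) - 356 = (-3 + 16) - 356 = 13 - 356 = -343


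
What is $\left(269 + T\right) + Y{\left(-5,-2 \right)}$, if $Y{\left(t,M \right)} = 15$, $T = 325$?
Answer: $609$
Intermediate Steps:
$\left(269 + T\right) + Y{\left(-5,-2 \right)} = \left(269 + 325\right) + 15 = 594 + 15 = 609$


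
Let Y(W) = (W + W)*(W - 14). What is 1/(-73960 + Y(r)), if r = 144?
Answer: -1/36520 ≈ -2.7382e-5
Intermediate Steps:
Y(W) = 2*W*(-14 + W) (Y(W) = (2*W)*(-14 + W) = 2*W*(-14 + W))
1/(-73960 + Y(r)) = 1/(-73960 + 2*144*(-14 + 144)) = 1/(-73960 + 2*144*130) = 1/(-73960 + 37440) = 1/(-36520) = -1/36520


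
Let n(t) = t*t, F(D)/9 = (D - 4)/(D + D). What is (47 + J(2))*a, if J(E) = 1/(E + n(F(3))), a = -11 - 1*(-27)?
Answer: 12848/17 ≈ 755.76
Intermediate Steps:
F(D) = 9*(-4 + D)/(2*D) (F(D) = 9*((D - 4)/(D + D)) = 9*((-4 + D)/((2*D))) = 9*((-4 + D)*(1/(2*D))) = 9*((-4 + D)/(2*D)) = 9*(-4 + D)/(2*D))
a = 16 (a = -11 + 27 = 16)
n(t) = t**2
J(E) = 1/(9/4 + E) (J(E) = 1/(E + (9/2 - 18/3)**2) = 1/(E + (9/2 - 18*1/3)**2) = 1/(E + (9/2 - 6)**2) = 1/(E + (-3/2)**2) = 1/(E + 9/4) = 1/(9/4 + E))
(47 + J(2))*a = (47 + 4/(9 + 4*2))*16 = (47 + 4/(9 + 8))*16 = (47 + 4/17)*16 = (803/17)*16 = 12848/17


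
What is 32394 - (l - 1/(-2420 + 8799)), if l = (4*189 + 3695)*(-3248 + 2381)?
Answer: 24823310770/6379 ≈ 3.8914e+6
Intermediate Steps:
l = -3859017 (l = (756 + 3695)*(-867) = 4451*(-867) = -3859017)
32394 - (l - 1/(-2420 + 8799)) = 32394 - (-3859017 - 1/(-2420 + 8799)) = 32394 - (-3859017 - 1/6379) = 32394 - 1*(-24616669444/6379) = 32394 + 24616669444/6379 = 24823310770/6379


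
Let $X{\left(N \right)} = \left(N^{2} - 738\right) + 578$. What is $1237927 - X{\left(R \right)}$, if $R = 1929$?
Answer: $-2482954$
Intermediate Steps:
$X{\left(N \right)} = -160 + N^{2}$ ($X{\left(N \right)} = \left(-738 + N^{2}\right) + 578 = -160 + N^{2}$)
$1237927 - X{\left(R \right)} = 1237927 - \left(-160 + 1929^{2}\right) = 1237927 - \left(-160 + 3721041\right) = 1237927 - 3720881 = -2482954$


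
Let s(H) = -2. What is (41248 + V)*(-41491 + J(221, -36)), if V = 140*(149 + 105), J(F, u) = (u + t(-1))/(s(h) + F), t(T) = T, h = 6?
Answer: -697920961328/219 ≈ -3.1869e+9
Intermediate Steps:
J(F, u) = (-1 + u)/(-2 + F) (J(F, u) = (u - 1)/(-2 + F) = (-1 + u)/(-2 + F))
V = 35560 (V = 140*254 = 35560)
(41248 + V)*(-41491 + J(221, -36)) = (41248 + 35560)*(-41491 + (-1 - 36)/(-2 + 221)) = 76808*(-41491 - 37/219) = 76808*(-9086566/219) = -697920961328/219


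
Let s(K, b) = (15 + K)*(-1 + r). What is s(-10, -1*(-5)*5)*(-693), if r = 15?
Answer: -48510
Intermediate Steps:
s(K, b) = 210 + 14*K (s(K, b) = (15 + K)*(-1 + 15) = (15 + K)*14 = 210 + 14*K)
s(-10, -1*(-5)*5)*(-693) = (210 + 14*(-10))*(-693) = (210 - 140)*(-693) = 70*(-693) = -48510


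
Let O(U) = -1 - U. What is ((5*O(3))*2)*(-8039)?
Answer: 321560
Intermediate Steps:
((5*O(3))*2)*(-8039) = ((5*(-1 - 1*3))*2)*(-8039) = ((5*(-1 - 3))*2)*(-8039) = ((5*(-4))*2)*(-8039) = -20*2*(-8039) = -40*(-8039) = 321560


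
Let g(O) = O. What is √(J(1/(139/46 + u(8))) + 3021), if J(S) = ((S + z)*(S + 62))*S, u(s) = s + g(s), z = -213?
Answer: √54545949244885/153125 ≈ 48.232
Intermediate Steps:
u(s) = 2*s (u(s) = s + s = 2*s)
J(S) = S*(-213 + S)*(62 + S) (J(S) = ((S - 213)*(S + 62))*S = ((-213 + S)*(62 + S))*S = S*(-213 + S)*(62 + S))
√(J(1/(139/46 + u(8))) + 3021) = √((-13206 + (1/(139/46 + 2*8))² - 151/(139/46 + 2*8))/(139/46 + 2*8) + 3021) = √((-13206 + (1/(139*(1/46) + 16))² - 151/(139*(1/46) + 16))/(139*(1/46) + 16) + 3021) = √((-13206 + (1/(139/46 + 16))² - 151/(139/46 + 16))/(139/46 + 16) + 3021) = √((-13206 + (1/(875/46))² - 151/875/46)/(875/46) + 3021) = √(46*(-13206 + (46/875)² - 151*46/875)/875 + 3021) = √(46*(-13206 + 2116/765625 - 6946/875)/875 + 3021) = √((46/875)*(-10116919384/765625) + 3021) = √(-465378291664/669921875 + 3021) = √(1558455692711/669921875) = √54545949244885/153125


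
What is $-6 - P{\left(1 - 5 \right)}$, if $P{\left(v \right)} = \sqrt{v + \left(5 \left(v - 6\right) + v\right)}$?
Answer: $-6 - i \sqrt{58} \approx -6.0 - 7.6158 i$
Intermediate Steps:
$P{\left(v \right)} = \sqrt{-30 + 7 v}$ ($P{\left(v \right)} = \sqrt{v + \left(5 \left(v - 6\right) + v\right)} = \sqrt{v + \left(5 \left(-6 + v\right) + v\right)} = \sqrt{v + \left(\left(-30 + 5 v\right) + v\right)} = \sqrt{v + \left(-30 + 6 v\right)} = \sqrt{-30 + 7 v}$)
$-6 - P{\left(1 - 5 \right)} = -6 - \sqrt{-30 + 7 \left(1 - 5\right)} = -6 - \sqrt{-30 + 7 \left(-4\right)} = -6 - \sqrt{-30 - 28} = -6 - \sqrt{-58} = -6 - i \sqrt{58}$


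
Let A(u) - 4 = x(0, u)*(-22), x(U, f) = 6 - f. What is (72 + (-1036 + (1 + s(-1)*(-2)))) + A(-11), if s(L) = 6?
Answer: -1345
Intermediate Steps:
A(u) = -128 + 22*u (A(u) = 4 + (6 - u)*(-22) = 4 + (-132 + 22*u) = -128 + 22*u)
(72 + (-1036 + (1 + s(-1)*(-2)))) + A(-11) = (72 + (-1036 + (1 + 6*(-2)))) + (-128 + 22*(-11)) = (72 + (-1036 + (1 - 12))) + (-128 - 242) = (72 + (-1036 - 11)) - 370 = (72 - 1047) - 370 = -975 - 370 = -1345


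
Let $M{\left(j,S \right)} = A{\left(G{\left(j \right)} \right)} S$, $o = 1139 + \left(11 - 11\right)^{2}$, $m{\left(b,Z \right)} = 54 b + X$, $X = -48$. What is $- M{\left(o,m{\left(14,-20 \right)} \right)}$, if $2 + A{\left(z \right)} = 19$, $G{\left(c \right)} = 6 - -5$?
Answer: $-12036$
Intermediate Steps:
$m{\left(b,Z \right)} = -48 + 54 b$ ($m{\left(b,Z \right)} = 54 b - 48 = -48 + 54 b$)
$o = 1139$ ($o = 1139 + 0^{2} = 1139 + 0 = 1139$)
$G{\left(c \right)} = 11$ ($G{\left(c \right)} = 6 + 5 = 11$)
$A{\left(z \right)} = 17$ ($A{\left(z \right)} = -2 + 19 = 17$)
$M{\left(j,S \right)} = 17 S$
$- M{\left(o,m{\left(14,-20 \right)} \right)} = - 17 \left(-48 + 54 \cdot 14\right) = - 17 \left(-48 + 756\right) = - 17 \cdot 708 = \left(-1\right) 12036 = -12036$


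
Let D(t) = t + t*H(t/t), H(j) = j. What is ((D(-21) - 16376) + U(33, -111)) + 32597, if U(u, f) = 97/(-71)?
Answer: 1148612/71 ≈ 16178.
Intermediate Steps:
U(u, f) = -97/71 (U(u, f) = 97*(-1/71) = -97/71)
D(t) = 2*t (D(t) = t + t*(t/t) = t + t*1 = t + t = 2*t)
((D(-21) - 16376) + U(33, -111)) + 32597 = ((2*(-21) - 16376) - 97/71) + 32597 = ((-42 - 16376) - 97/71) + 32597 = (-16418 - 97/71) + 32597 = -1165775/71 + 32597 = 1148612/71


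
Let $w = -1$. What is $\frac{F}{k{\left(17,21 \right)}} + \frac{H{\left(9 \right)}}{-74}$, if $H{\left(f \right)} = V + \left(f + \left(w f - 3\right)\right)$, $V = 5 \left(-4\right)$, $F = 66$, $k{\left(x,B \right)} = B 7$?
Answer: $\frac{2755}{3626} \approx 0.75979$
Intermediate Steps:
$k{\left(x,B \right)} = 7 B$
$V = -20$
$H{\left(f \right)} = -23$ ($H{\left(f \right)} = -20 + \left(f - \left(3 + f\right)\right) = -20 - 3 = -23$)
$\frac{F}{k{\left(17,21 \right)}} + \frac{H{\left(9 \right)}}{-74} = \frac{66}{7 \cdot 21} - \frac{23}{-74} = \frac{66}{147} - - \frac{23}{74} = 66 \cdot \frac{1}{147} + \frac{23}{74} = \frac{22}{49} + \frac{23}{74} = \frac{2755}{3626}$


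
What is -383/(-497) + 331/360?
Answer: 302387/178920 ≈ 1.6901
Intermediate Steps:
-383/(-497) + 331/360 = -383*(-1/497) + 331*(1/360) = 383/497 + 331/360 = 302387/178920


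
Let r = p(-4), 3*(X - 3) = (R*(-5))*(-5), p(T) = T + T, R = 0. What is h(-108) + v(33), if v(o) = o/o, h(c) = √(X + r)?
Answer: 1 + I*√5 ≈ 1.0 + 2.2361*I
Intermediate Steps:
p(T) = 2*T
X = 3 (X = 3 + ((0*(-5))*(-5))/3 = 3 + (0*(-5))/3 = 3 + (⅓)*0 = 3 + 0 = 3)
r = -8 (r = 2*(-4) = -8)
h(c) = I*√5 (h(c) = √(3 - 8) = √(-5) = I*√5)
v(o) = 1
h(-108) + v(33) = I*√5 + 1 = 1 + I*√5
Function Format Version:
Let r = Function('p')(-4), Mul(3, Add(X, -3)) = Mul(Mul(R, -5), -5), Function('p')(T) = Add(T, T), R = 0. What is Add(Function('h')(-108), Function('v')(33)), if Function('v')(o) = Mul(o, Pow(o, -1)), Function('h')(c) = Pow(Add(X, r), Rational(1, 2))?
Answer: Add(1, Mul(I, Pow(5, Rational(1, 2)))) ≈ Add(1.0000, Mul(2.2361, I))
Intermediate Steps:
Function('p')(T) = Mul(2, T)
X = 3 (X = Add(3, Mul(Rational(1, 3), Mul(Mul(0, -5), -5))) = Add(3, Mul(Rational(1, 3), Mul(0, -5))) = Add(3, Mul(Rational(1, 3), 0)) = Add(3, 0) = 3)
r = -8 (r = Mul(2, -4) = -8)
Function('h')(c) = Mul(I, Pow(5, Rational(1, 2))) (Function('h')(c) = Pow(Add(3, -8), Rational(1, 2)) = Pow(-5, Rational(1, 2)) = Mul(I, Pow(5, Rational(1, 2))))
Function('v')(o) = 1
Add(Function('h')(-108), Function('v')(33)) = Add(Mul(I, Pow(5, Rational(1, 2))), 1) = Add(1, Mul(I, Pow(5, Rational(1, 2))))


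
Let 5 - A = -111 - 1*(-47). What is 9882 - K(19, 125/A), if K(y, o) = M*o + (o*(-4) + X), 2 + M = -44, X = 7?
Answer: 687625/69 ≈ 9965.6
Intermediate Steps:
M = -46 (M = -2 - 44 = -46)
A = 69 (A = 5 - (-111 - 1*(-47)) = 5 - (-111 + 47) = 5 - 1*(-64) = 5 + 64 = 69)
K(y, o) = 7 - 50*o (K(y, o) = -46*o + (o*(-4) + 7) = -46*o + (-4*o + 7) = -46*o + (7 - 4*o) = 7 - 50*o)
9882 - K(19, 125/A) = 9882 - (7 - 6250/69) = 9882 - 1*(-5767/69) = 9882 + 5767/69 = 687625/69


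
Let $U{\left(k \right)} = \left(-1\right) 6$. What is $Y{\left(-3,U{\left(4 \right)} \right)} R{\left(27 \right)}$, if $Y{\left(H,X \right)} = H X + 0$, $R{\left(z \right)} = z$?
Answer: $486$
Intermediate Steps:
$U{\left(k \right)} = -6$
$Y{\left(H,X \right)} = H X$
$Y{\left(-3,U{\left(4 \right)} \right)} R{\left(27 \right)} = \left(-3\right) \left(-6\right) 27 = 18 \cdot 27 = 486$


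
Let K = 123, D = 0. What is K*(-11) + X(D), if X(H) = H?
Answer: -1353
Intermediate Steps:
K*(-11) + X(D) = 123*(-11) + 0 = -1353 + 0 = -1353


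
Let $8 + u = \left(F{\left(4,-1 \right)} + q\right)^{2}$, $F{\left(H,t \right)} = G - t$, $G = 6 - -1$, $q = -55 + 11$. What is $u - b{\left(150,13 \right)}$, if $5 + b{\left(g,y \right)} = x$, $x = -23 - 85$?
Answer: $1401$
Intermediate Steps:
$q = -44$
$G = 7$ ($G = 6 + 1 = 7$)
$x = -108$
$b{\left(g,y \right)} = -113$ ($b{\left(g,y \right)} = -5 - 108 = -113$)
$F{\left(H,t \right)} = 7 - t$
$u = 1288$ ($u = -8 + \left(\left(7 - -1\right) - 44\right)^{2} = -8 + \left(\left(7 + 1\right) - 44\right)^{2} = -8 + \left(8 - 44\right)^{2} = -8 + \left(-36\right)^{2} = -8 + 1296 = 1288$)
$u - b{\left(150,13 \right)} = 1288 - -113 = 1288 + 113 = 1401$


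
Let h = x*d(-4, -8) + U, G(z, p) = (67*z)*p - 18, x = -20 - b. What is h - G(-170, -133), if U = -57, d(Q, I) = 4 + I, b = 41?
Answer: -1514665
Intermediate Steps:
x = -61 (x = -20 - 1*41 = -20 - 41 = -61)
G(z, p) = -18 + 67*p*z (G(z, p) = 67*p*z - 18 = -18 + 67*p*z)
h = 187 (h = -61*(4 - 8) - 57 = -61*(-4) - 57 = 244 - 57 = 187)
h - G(-170, -133) = 187 - (-18 + 67*(-133)*(-170)) = 187 - (-18 + 1514870) = 187 - 1*1514852 = 187 - 1514852 = -1514665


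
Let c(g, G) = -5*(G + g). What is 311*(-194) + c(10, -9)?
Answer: -60339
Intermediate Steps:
c(g, G) = -5*G - 5*g
311*(-194) + c(10, -9) = 311*(-194) + (-5*(-9) - 5*10) = -60334 + (45 - 50) = -60334 - 5 = -60339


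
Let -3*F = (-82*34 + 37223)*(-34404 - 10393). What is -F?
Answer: -1542584695/3 ≈ -5.1419e+8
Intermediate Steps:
F = 1542584695/3 (F = -(-82*34 + 37223)*(-34404 - 10393)/3 = -(-2788 + 37223)*(-44797)/3 = -34435*(-44797)/3 = -⅓*(-1542584695) = 1542584695/3 ≈ 5.1419e+8)
-F = -1*1542584695/3 = -1542584695/3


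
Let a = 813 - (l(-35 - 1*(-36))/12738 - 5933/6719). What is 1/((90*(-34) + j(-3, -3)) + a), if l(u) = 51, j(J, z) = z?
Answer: -28528874/64164889205 ≈ -0.00044462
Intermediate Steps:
a = 23219051857/28528874 (a = 813 - (51/12738 - 5933/6719) = 813 - (51*(1/12738) - 5933*1/6719) = 813 - (17/4246 - 5933/6719) = 813 - 1*(-25077295/28528874) = 813 + 25077295/28528874 = 23219051857/28528874 ≈ 813.88)
1/((90*(-34) + j(-3, -3)) + a) = 1/((90*(-34) - 3) + 23219051857/28528874) = 1/((-3060 - 3) + 23219051857/28528874) = 1/(-3063 + 23219051857/28528874) = 1/(-64164889205/28528874) = -28528874/64164889205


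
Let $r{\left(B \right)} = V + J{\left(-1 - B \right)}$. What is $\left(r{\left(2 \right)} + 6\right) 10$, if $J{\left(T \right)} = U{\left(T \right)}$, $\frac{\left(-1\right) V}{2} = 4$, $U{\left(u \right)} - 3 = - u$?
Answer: $40$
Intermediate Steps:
$U{\left(u \right)} = 3 - u$
$V = -8$ ($V = \left(-2\right) 4 = -8$)
$J{\left(T \right)} = 3 - T$
$r{\left(B \right)} = -4 + B$ ($r{\left(B \right)} = -8 - \left(-4 - B\right) = -8 + \left(3 + \left(1 + B\right)\right) = -8 + \left(4 + B\right) = -4 + B$)
$\left(r{\left(2 \right)} + 6\right) 10 = \left(\left(-4 + 2\right) + 6\right) 10 = \left(-2 + 6\right) 10 = 4 \cdot 10 = 40$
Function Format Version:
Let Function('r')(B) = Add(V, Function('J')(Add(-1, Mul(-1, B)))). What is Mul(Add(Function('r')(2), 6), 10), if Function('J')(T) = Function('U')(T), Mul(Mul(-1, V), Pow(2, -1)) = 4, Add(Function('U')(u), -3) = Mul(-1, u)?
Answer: 40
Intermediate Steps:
Function('U')(u) = Add(3, Mul(-1, u))
V = -8 (V = Mul(-2, 4) = -8)
Function('J')(T) = Add(3, Mul(-1, T))
Function('r')(B) = Add(-4, B) (Function('r')(B) = Add(-8, Add(3, Mul(-1, Add(-1, Mul(-1, B))))) = Add(-8, Add(3, Add(1, B))) = Add(-8, Add(4, B)) = Add(-4, B))
Mul(Add(Function('r')(2), 6), 10) = Mul(Add(Add(-4, 2), 6), 10) = Mul(Add(-2, 6), 10) = Mul(4, 10) = 40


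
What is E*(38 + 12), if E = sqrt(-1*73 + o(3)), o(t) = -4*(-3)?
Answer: 50*I*sqrt(61) ≈ 390.51*I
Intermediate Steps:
o(t) = 12
E = I*sqrt(61) (E = sqrt(-1*73 + 12) = sqrt(-73 + 12) = sqrt(-61) = I*sqrt(61) ≈ 7.8102*I)
E*(38 + 12) = (I*sqrt(61))*(38 + 12) = (I*sqrt(61))*50 = 50*I*sqrt(61)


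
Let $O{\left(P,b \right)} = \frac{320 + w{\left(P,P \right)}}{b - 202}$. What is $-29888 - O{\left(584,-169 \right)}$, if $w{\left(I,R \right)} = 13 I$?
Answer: $- \frac{11080536}{371} \approx -29867.0$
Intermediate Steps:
$O{\left(P,b \right)} = \frac{320 + 13 P}{-202 + b}$ ($O{\left(P,b \right)} = \frac{320 + 13 P}{b - 202} = \frac{320 + 13 P}{-202 + b}$)
$-29888 - O{\left(584,-169 \right)} = -29888 - \frac{320 + 13 \cdot 584}{-202 - 169} = -29888 - \frac{320 + 7592}{-371} = -29888 - \left(- \frac{1}{371}\right) 7912 = -29888 - - \frac{7912}{371} = -29888 + \frac{7912}{371} = - \frac{11080536}{371}$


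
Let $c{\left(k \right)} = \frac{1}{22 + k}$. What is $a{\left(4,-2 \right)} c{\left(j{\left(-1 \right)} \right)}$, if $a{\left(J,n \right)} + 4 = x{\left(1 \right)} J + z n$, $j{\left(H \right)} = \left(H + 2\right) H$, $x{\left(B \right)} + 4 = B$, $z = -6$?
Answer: $- \frac{4}{21} \approx -0.19048$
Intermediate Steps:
$x{\left(B \right)} = -4 + B$
$j{\left(H \right)} = H \left(2 + H\right)$ ($j{\left(H \right)} = \left(2 + H\right) H = H \left(2 + H\right)$)
$a{\left(J,n \right)} = -4 - 6 n - 3 J$ ($a{\left(J,n \right)} = -4 + \left(\left(-4 + 1\right) J - 6 n\right) = -4 - \left(3 J + 6 n\right) = -4 - 6 n - 3 J$)
$a{\left(4,-2 \right)} c{\left(j{\left(-1 \right)} \right)} = \frac{-4 - -12 - 12}{22 - \left(2 - 1\right)} = \frac{-4 + 12 - 12}{22 - 1} = - \frac{4}{22 - 1} = - \frac{4}{21}$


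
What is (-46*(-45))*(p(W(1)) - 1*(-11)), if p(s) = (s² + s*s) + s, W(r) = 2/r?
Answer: 43470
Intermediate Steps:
p(s) = s + 2*s² (p(s) = (s² + s²) + s = 2*s² + s = s + 2*s²)
(-46*(-45))*(p(W(1)) - 1*(-11)) = (-46*(-45))*((2/1)*(1 + 2*(2/1)) - 1*(-11)) = 2070*((2*1)*(1 + 2*(2*1)) + 11) = 2070*(2*(1 + 2*2) + 11) = 2070*(2*(1 + 4) + 11) = 2070*(2*5 + 11) = 2070*(10 + 11) = 2070*21 = 43470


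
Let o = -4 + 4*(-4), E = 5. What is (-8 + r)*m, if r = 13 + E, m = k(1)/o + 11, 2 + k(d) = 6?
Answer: 108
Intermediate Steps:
k(d) = 4 (k(d) = -2 + 6 = 4)
o = -20 (o = -4 - 16 = -20)
m = 54/5 (m = 4/(-20) + 11 = 4*(-1/20) + 11 = -⅕ + 11 = 54/5 ≈ 10.800)
r = 18 (r = 13 + 5 = 18)
(-8 + r)*m = (-8 + 18)*(54/5) = 10*(54/5) = 108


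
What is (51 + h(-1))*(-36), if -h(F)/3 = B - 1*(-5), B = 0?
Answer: -1296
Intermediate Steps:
h(F) = -15 (h(F) = -3*(0 - 1*(-5)) = -3*(0 + 5) = -3*5 = -15)
(51 + h(-1))*(-36) = (51 - 15)*(-36) = 36*(-36) = -1296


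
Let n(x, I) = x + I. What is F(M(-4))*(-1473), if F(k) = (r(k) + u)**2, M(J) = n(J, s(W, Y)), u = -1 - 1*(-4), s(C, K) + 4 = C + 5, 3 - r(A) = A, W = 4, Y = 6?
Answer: -36825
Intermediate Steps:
r(A) = 3 - A
s(C, K) = 1 + C (s(C, K) = -4 + (C + 5) = -4 + (5 + C) = 1 + C)
n(x, I) = I + x
u = 3 (u = -1 + 4 = 3)
M(J) = 5 + J (M(J) = (1 + 4) + J = 5 + J)
F(k) = (6 - k)**2 (F(k) = ((3 - k) + 3)**2 = (6 - k)**2)
F(M(-4))*(-1473) = (-6 + (5 - 4))**2*(-1473) = (-6 + 1)**2*(-1473) = (-5)**2*(-1473) = 25*(-1473) = -36825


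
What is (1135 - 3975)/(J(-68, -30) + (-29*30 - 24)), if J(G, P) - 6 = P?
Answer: 1420/459 ≈ 3.0937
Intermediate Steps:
J(G, P) = 6 + P
(1135 - 3975)/(J(-68, -30) + (-29*30 - 24)) = (1135 - 3975)/((6 - 30) + (-29*30 - 24)) = -2840/(-24 + (-870 - 24)) = -2840/(-24 - 894) = -2840/(-918) = -2840*(-1/918) = 1420/459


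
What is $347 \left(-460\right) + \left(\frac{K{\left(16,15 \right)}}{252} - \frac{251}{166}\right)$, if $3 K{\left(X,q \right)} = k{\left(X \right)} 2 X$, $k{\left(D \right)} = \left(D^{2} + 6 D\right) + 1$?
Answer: $- \frac{5007496535}{31374} \approx -1.5961 \cdot 10^{5}$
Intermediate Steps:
$k{\left(D \right)} = 1 + D^{2} + 6 D$
$K{\left(X,q \right)} = \frac{X \left(2 + 2 X^{2} + 12 X\right)}{3}$ ($K{\left(X,q \right)} = \frac{\left(1 + X^{2} + 6 X\right) 2 X}{3} = \frac{\left(2 + 2 X^{2} + 12 X\right) X}{3} = \frac{X \left(2 + 2 X^{2} + 12 X\right)}{3}$)
$347 \left(-460\right) + \left(\frac{K{\left(16,15 \right)}}{252} - \frac{251}{166}\right) = 347 \left(-460\right) - \left(\frac{251}{166} - \frac{\frac{2}{3} \cdot 16 \left(1 + 16^{2} + 6 \cdot 16\right)}{252}\right) = -159620 - \left(\frac{251}{166} - \frac{2}{3} \cdot 16 \left(1 + 256 + 96\right) \frac{1}{252}\right) = -159620 - \left(\frac{251}{166} - \frac{2}{3} \cdot 16 \cdot 353 \cdot \frac{1}{252}\right) = -159620 + \left(\frac{11296}{3} \cdot \frac{1}{252} - \frac{251}{166}\right) = -159620 + \left(\frac{2824}{189} - \frac{251}{166}\right) = -159620 + \frac{421345}{31374} = - \frac{5007496535}{31374}$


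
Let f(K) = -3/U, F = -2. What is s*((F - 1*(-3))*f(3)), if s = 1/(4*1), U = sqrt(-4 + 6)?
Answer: -3*sqrt(2)/8 ≈ -0.53033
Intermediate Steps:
U = sqrt(2) ≈ 1.4142
f(K) = -3*sqrt(2)/2
s = 1/4 ≈ 0.25000
s*((F - 1*(-3))*f(3)) = ((-2 - 1*(-3))*(-3*sqrt(2)/2))/4 = ((-2 + 3)*(-3*sqrt(2)/2))/4 = (1*(-3*sqrt(2)/2))/4 = (-3*sqrt(2)/2)/4 = -3*sqrt(2)/8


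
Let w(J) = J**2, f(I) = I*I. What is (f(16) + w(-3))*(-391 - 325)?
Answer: -189740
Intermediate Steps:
f(I) = I**2
(f(16) + w(-3))*(-391 - 325) = (16**2 + (-3)**2)*(-391 - 325) = (256 + 9)*(-716) = 265*(-716) = -189740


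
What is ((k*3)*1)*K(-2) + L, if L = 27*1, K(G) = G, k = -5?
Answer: 57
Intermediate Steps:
L = 27
((k*3)*1)*K(-2) + L = (-5*3*1)*(-2) + 27 = -15*1*(-2) + 27 = -15*(-2) + 27 = 30 + 27 = 57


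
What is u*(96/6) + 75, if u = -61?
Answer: -901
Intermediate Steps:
u*(96/6) + 75 = -5856/6 + 75 = -61*16 + 75 = -976 + 75 = -901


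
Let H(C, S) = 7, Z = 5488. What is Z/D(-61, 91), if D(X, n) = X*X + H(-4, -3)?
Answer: 343/233 ≈ 1.4721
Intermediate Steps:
D(X, n) = 7 + X² (D(X, n) = X*X + 7 = X² + 7 = 7 + X²)
Z/D(-61, 91) = 5488/(7 + (-61)²) = 5488/(7 + 3721) = 5488/3728 = 5488*(1/3728) = 343/233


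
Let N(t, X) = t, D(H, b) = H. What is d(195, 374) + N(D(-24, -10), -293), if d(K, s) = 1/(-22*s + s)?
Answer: -188497/7854 ≈ -24.000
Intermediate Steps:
d(K, s) = -1/(21*s) (d(K, s) = 1/(-21*s) = -1/(21*s))
d(195, 374) + N(D(-24, -10), -293) = -1/21/374 - 24 = -1/21*1/374 - 24 = -1/7854 - 24 = -188497/7854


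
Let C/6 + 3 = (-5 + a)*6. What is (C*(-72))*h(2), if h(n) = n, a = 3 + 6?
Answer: -18144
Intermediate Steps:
a = 9
C = 126 (C = -18 + 6*((-5 + 9)*6) = -18 + 6*(4*6) = -18 + 6*24 = -18 + 144 = 126)
(C*(-72))*h(2) = (126*(-72))*2 = -9072*2 = -18144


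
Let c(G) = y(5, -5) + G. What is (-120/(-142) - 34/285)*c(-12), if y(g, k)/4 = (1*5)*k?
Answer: -1644832/20235 ≈ -81.286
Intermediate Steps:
y(g, k) = 20*k (y(g, k) = 4*((1*5)*k) = 4*(5*k) = 20*k)
c(G) = -100 + G (c(G) = 20*(-5) + G = -100 + G)
(-120/(-142) - 34/285)*c(-12) = (-120/(-142) - 34/285)*(-100 - 12) = (-120*(-1/142) - 34*1/285)*(-112) = (60/71 - 34/285)*(-112) = (14686/20235)*(-112) = -1644832/20235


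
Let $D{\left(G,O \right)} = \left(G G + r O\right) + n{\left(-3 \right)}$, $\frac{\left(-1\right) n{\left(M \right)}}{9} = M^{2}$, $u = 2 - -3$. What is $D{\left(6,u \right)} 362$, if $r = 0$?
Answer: $-16290$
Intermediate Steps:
$u = 5$ ($u = 2 + 3 = 5$)
$n{\left(M \right)} = - 9 M^{2}$
$D{\left(G,O \right)} = -81 + G^{2}$ ($D{\left(G,O \right)} = \left(G G + 0 O\right) - 9 \left(-3\right)^{2} = \left(G^{2} + 0\right) - 81 = G^{2} - 81 = -81 + G^{2}$)
$D{\left(6,u \right)} 362 = \left(-81 + 6^{2}\right) 362 = \left(-81 + 36\right) 362 = \left(-45\right) 362 = -16290$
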